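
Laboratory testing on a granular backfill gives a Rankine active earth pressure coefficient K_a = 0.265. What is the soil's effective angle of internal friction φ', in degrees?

K_a = tan²(45° − φ/2) ⇒ 45° − φ/2 = arctan(√0.265) = 27.24°.
φ = 2(45° − 27.24°) = 35.52°.

35.5°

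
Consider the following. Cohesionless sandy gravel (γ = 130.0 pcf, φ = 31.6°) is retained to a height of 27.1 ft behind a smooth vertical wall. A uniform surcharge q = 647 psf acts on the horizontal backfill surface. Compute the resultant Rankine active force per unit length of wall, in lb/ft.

K_a = tan²(45° − φ/2) = 0.3123.
Soil triangle: ½ K_a γ H² = 0.5×0.3123×130.0×27.1² = 14910 lb/ft.
Surcharge rectangle: K_a q H = 0.3123×647×27.1 = 5477 lb/ft.
Total = 14910 + 5477 = 20390 lb/ft.

20400 lb/ft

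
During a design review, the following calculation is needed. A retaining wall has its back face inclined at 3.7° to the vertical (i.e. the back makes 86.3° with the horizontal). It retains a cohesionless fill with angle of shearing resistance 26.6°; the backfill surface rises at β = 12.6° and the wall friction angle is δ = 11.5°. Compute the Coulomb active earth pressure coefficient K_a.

K_a = sin²(α+φ) / [sin²α · sin(α−δ) · (1 + √{sin(φ+δ)sin(φ−β) / (sin(α−δ)sin(α+β))})²].
With α = 86.3°, φ = 26.6°, δ = 11.5°, β = 12.6°: K_a = 0.4533.

0.453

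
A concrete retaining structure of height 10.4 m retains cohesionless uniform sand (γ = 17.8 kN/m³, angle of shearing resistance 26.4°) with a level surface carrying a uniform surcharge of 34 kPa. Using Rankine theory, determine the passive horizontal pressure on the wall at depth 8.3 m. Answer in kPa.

K_p = (1 + sin φ)/(1 − sin φ) = 2.601.
σ_v = γz + q = 17.8 × 8.3 + 34 = 181.7 kPa.
σ_h = K_p σ_v = 2.601 × 181.7 = 472.7 kPa.

473 kPa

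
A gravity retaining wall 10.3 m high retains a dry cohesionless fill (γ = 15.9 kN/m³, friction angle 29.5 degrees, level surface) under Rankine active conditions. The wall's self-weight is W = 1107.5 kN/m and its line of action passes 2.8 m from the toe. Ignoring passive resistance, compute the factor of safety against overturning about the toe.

3.15

K_a = tan²(45° − 29.5°/2) = 0.3401.
P_a = ½K_aγH² = 0.5×0.3401×15.9×10.3² = 286.8 kN/m, acting at H/3 = 3.433 m above the base.
Overturning moment M_o = P_a × H/3 = 286.8 × 3.433 = 984.8.
Resisting moment M_r = W × 2.8 = 1107.5 × 2.8 = 3101.
FS_overturning = M_r/M_o = 3101/984.8 = 3.149.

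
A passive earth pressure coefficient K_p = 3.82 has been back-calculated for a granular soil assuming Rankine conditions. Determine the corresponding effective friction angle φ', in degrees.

K_p = (1+sin φ)/(1−sin φ) ⇒ sin φ = (K_p − 1)/(K_p + 1) = 0.5851.
φ = arcsin(0.5851) = 35.81°.

35.8°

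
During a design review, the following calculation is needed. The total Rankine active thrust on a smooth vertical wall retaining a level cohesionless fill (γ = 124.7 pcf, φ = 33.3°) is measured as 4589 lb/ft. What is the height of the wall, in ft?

K_a = 0.2911. P_a = ½ K_a γ H² ⇒ H = √(2P_a/(K_a γ)).
H = √(2×4589/(0.2911×124.7)) = 15.90 ft.

15.9 ft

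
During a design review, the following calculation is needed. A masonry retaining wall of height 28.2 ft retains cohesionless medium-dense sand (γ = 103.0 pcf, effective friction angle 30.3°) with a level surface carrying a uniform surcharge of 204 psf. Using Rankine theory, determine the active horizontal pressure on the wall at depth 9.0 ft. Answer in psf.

372 psf

K_a = (1 − sin φ)/(1 + sin φ) = 0.3293.
σ_v = γz + q = 103.0 × 9.0 + 204 = 1131 psf.
σ_h = K_a σ_v = 0.3293 × 1131 = 372.5 psf.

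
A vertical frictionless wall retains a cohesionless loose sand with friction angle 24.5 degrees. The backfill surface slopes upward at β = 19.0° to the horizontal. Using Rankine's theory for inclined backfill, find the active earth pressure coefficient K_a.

K_a = cos β · (cos β − √(cos²β − cos²φ)) / (cos β + √(cos²β − cos²φ)).
cos β = 0.9455, cos φ = 0.9100, √(cos²β − cos²φ) = 0.2569.
K_a = 0.9455 × (0.9455 − 0.2569)/(0.9455 + 0.2569) = 0.5415.

0.542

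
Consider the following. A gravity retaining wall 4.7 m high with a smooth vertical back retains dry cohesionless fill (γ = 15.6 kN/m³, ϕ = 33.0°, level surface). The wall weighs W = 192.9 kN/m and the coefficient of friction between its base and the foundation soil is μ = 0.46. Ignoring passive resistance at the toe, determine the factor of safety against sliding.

K_a = tan²(45° − 33.0°/2) = 0.2948.
P_a = ½K_aγH² = 0.5×0.2948×15.6×4.7² = 50.79 kN/m, acting at H/3 = 1.567 m above the base.
FS_sliding = μW / P_a = 0.46×192.9 / 50.79 = 1.747.

1.75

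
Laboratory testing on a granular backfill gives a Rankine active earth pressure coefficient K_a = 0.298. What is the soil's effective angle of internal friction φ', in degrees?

32.7°

K_a = tan²(45° − φ/2) ⇒ 45° − φ/2 = arctan(√0.298) = 28.63°.
φ = 2(45° − 28.63°) = 32.74°.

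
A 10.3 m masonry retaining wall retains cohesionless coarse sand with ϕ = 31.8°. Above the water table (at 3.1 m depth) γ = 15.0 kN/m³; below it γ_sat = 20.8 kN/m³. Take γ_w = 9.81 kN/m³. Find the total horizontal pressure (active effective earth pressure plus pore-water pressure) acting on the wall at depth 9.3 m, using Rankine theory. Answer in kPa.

K_a = (1 − sin φ)/(1 + sin φ) = 0.3098.
γ' = 20.8 − 9.81 = 10.99 kN/m³.
Effective vertical stress at 9.3 m: σ'_v = 15.0×3.1 + 10.99×6.20 = 114.6 kPa.
σ'_h = K_a σ'_v = 0.3098 × 114.6 = 35.51 kPa; u = γ_w × 6.20 = 60.82 kPa.
Total σ_h = 35.51 + 60.82 = 96.34 kPa.

96.3 kPa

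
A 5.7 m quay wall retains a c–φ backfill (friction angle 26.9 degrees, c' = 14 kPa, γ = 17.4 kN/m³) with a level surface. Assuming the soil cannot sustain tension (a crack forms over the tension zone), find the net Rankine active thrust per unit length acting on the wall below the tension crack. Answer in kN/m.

K_a = 0.3770; √K_a = 0.6140.
Tension-crack depth z_c = 2c/(γ√K_a) = 2×14/(17.4×0.6140) = 2.621 m.
σ_a at base = K_a γ H − 2c√K_a = 0.3770×17.4×5.7 − 2×14×0.6140 = 20.20 kPa.
P_a = ½ × 20.20 × (H − z_c) = 0.5×20.20×3.079 = 31.10 kN/m.

31.1 kN/m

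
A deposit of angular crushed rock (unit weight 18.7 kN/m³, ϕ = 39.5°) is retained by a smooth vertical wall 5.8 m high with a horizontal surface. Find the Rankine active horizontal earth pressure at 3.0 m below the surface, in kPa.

12.5 kPa

K_a = (1 − sin φ)/(1 + sin φ) = 0.2224.
σ_h = K_a γ z = 0.2224 × 18.7 × 3.0 = 12.48 kPa.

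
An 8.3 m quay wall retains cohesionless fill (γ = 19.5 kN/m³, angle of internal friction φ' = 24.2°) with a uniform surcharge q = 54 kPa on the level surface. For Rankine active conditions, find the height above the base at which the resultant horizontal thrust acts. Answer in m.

3.32 m

K_a = 0.4185.
Triangular part P₁ = ½K_aγH² = 281.1 at H/3 = 2.767 m; rectangular part P₂ = K_a q H = 187.6 at H/2 = 4.150 m.
ȳ = (P₁·2.767 + P₂·4.150)/(P₁+P₂) = 3.320 m.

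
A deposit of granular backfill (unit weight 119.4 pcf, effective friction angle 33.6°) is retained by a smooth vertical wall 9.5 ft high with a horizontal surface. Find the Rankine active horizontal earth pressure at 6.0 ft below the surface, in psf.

206 psf

K_a = (1 − sin φ)/(1 + sin φ) = 0.2875.
σ_h = K_a γ z = 0.2875 × 119.4 × 6.0 = 206.0 psf.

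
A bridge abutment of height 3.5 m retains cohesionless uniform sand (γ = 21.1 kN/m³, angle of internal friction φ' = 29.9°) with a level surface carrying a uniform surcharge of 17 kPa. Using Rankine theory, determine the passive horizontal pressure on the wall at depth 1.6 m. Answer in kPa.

K_p = (1 + sin φ)/(1 − sin φ) = 2.988.
σ_v = γz + q = 21.1 × 1.6 + 17 = 50.76 kPa.
σ_h = K_p σ_v = 2.988 × 50.76 = 151.7 kPa.

152 kPa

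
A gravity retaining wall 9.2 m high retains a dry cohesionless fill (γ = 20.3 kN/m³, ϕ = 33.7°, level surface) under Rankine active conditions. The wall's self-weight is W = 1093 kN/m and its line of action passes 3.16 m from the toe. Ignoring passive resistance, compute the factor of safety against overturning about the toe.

4.58

K_a = tan²(45° − 33.7°/2) = 0.2863.
P_a = ½K_aγH² = 0.5×0.2863×20.3×9.2² = 246.0 kN/m, acting at H/3 = 3.067 m above the base.
Overturning moment M_o = P_a × H/3 = 246.0 × 3.067 = 754.3.
Resisting moment M_r = W × 3.16 = 1093 × 3.16 = 3454.
FS_overturning = M_r/M_o = 3454/754.3 = 4.579.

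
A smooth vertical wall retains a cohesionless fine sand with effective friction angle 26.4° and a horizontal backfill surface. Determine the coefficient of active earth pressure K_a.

K_a = (1 − sin φ)/(1 + sin φ) = (1 − sin 26.4°)/(1 + sin 26.4°) = 0.3844.

0.384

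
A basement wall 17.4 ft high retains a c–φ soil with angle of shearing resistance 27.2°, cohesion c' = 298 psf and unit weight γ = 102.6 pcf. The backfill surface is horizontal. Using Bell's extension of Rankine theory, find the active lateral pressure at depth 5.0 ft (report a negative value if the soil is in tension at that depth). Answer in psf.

-173 psf

K_a = (1 − sin φ)/(1 + sin φ) = 0.3726.
σ_a = K_a γ z − 2c√K_a = 0.3726×102.6×5.0 − 2×298×0.6104 = -172.7 psf.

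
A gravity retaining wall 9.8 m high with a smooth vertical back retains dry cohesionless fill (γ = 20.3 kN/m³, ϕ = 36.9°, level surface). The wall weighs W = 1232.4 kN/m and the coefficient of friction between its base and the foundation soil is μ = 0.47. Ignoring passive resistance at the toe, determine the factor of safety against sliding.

2.38

K_a = tan²(45° − 36.9°/2) = 0.2497.
P_a = ½K_aγH² = 0.5×0.2497×20.3×9.8² = 243.4 kN/m, acting at H/3 = 3.267 m above the base.
FS_sliding = μW / P_a = 0.47×1232.4 / 243.4 = 2.380.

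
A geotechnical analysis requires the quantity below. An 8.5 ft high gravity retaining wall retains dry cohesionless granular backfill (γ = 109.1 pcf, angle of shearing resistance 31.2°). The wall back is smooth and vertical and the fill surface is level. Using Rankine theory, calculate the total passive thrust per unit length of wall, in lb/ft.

12400 lb/ft

K_p = tan²(45° + φ/2) = 3.150.
P_p = ½ K_p γ H² = 0.5 × 3.150 × 109.1 × 8.5² = 12410 lb/ft.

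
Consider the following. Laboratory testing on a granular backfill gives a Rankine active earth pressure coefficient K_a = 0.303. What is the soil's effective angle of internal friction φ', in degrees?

K_a = tan²(45° − φ/2) ⇒ 45° − φ/2 = arctan(√0.303) = 28.83°.
φ = 2(45° − 28.83°) = 32.34°.

32.3°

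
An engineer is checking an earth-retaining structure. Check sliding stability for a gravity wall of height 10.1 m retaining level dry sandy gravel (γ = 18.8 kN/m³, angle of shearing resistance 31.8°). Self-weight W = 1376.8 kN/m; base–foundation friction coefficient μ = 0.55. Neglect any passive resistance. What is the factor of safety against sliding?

2.55

K_a = tan²(45° − 31.8°/2) = 0.3098.
P_a = ½K_aγH² = 0.5×0.3098×18.8×10.1² = 297.1 kN/m, acting at H/3 = 3.367 m above the base.
FS_sliding = μW / P_a = 0.55×1376.8 / 297.1 = 2.549.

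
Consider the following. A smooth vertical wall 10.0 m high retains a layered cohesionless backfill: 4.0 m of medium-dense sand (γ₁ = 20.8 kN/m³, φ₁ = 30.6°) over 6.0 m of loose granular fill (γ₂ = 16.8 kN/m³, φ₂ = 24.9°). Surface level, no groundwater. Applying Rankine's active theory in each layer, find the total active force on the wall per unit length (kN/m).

381 kN/m

K_a1 = tan²(45°−30.6°/2) = 0.3253; K_a2 = tan²(45°−24.9°/2) = 0.4074.
Layer 1: σ at base = K_a1 γ₁ h₁ = 27.07 kPa; P₁ = ½×27.07×4.0 = 54.14.
Layer 2: σ_v at top = γ₁h₁ = 83.20; σ_h top = K_a2×83.20 = 33.90; σ_h base = K_a2×(83.20+16.8×6.0) = 74.97.
P₂ = ½(33.90+74.97)×6.0 = 326.6. Total P_a = 54.14+326.6 = 380.7 kN/m.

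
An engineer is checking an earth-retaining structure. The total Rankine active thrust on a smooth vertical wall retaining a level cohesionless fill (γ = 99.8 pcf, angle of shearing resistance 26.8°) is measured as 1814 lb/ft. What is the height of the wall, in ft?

9.80 ft

K_a = 0.3785. P_a = ½ K_a γ H² ⇒ H = √(2P_a/(K_a γ)).
H = √(2×1814/(0.3785×99.8)) = 9.801 ft.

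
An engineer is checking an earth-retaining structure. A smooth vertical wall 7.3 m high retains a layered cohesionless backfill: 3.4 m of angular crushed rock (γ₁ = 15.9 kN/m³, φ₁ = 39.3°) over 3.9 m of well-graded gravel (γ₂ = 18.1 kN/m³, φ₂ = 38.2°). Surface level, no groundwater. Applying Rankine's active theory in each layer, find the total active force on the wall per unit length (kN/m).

103 kN/m

K_a1 = tan²(45°−39.3°/2) = 0.2245; K_a2 = tan²(45°−38.2°/2) = 0.2358.
Layer 1: σ at base = K_a1 γ₁ h₁ = 12.13 kPa; P₁ = ½×12.13×3.4 = 20.63.
Layer 2: σ_v at top = γ₁h₁ = 54.06; σ_h top = K_a2×54.06 = 12.75; σ_h base = K_a2×(54.06+18.1×3.9) = 29.39.
P₂ = ½(12.75+29.39)×3.9 = 82.17. Total P_a = 20.63+82.17 = 102.8 kN/m.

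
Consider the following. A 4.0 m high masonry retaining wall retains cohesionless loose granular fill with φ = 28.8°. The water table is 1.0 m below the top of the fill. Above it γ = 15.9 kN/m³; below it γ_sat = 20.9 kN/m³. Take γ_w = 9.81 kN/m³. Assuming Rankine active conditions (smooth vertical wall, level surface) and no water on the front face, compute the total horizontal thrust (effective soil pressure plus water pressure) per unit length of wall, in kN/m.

K_a = tan²(45° − φ/2) = 0.3498.
γ' = 20.9 − 9.81 = 11.09 kN/m³. Depth below WT = 3.0 m.
σ'_h at WT = K_a γ d_w = 5.561 kPa; at base = 5.561 + K_a γ' × 3.0 = 17.20 kPa.
P₁ (0–1.0 m) = ½×5.561×1.0 = 2.781. P₂ (1.0–4.0 m) = ½(5.561+17.20)×3.0 = 34.14.
P_w = ½ γ_w h₂² = 0.5×9.81×3.0² = 44.14. Total = 2.781+34.14+44.14 = 81.06 kN/m.

81.1 kN/m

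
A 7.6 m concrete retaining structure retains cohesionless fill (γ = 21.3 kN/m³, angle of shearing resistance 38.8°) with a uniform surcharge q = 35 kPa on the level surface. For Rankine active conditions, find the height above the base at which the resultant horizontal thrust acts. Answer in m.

K_a = 0.2296.
Triangular part P₁ = ½K_aγH² = 141.2 at H/3 = 2.533 m; rectangular part P₂ = K_a q H = 61.06 at H/2 = 3.800 m.
ȳ = (P₁·2.533 + P₂·3.800)/(P₁+P₂) = 2.916 m.

2.92 m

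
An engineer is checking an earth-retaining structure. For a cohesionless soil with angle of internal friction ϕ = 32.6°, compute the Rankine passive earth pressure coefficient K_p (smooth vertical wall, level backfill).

K_p = (1 + sin φ)/(1 − sin φ) = tan²(45° + 32.6°/2) = 3.336.

3.34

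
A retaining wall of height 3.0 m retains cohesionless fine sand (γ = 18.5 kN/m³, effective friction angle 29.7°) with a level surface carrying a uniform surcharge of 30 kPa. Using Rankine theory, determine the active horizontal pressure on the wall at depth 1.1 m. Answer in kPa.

17.0 kPa

K_a = (1 − sin φ)/(1 + sin φ) = 0.3374.
σ_v = γz + q = 18.5 × 1.1 + 30 = 50.35 kPa.
σ_h = K_a σ_v = 0.3374 × 50.35 = 16.99 kPa.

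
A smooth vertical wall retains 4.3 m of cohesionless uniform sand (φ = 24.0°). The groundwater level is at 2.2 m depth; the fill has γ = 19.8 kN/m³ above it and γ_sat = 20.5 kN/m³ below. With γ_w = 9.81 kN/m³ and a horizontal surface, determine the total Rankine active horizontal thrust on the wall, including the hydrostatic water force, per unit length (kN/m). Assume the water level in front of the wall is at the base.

K_a = tan²(45° − φ/2) = 0.4217.
γ' = 20.5 − 9.81 = 10.69 kN/m³. Depth below WT = 2.1 m.
σ'_h at WT = K_a γ d_w = 18.37 kPa; at base = 18.37 + K_a γ' × 2.1 = 27.84 kPa.
P₁ (0–2.2 m) = ½×18.37×2.2 = 20.21. P₂ (2.2–4.3 m) = ½(18.37+27.84)×2.1 = 48.52.
P_w = ½ γ_w h₂² = 0.5×9.81×2.1² = 21.63. Total = 20.21+48.52+21.63 = 90.36 kN/m.

90.4 kN/m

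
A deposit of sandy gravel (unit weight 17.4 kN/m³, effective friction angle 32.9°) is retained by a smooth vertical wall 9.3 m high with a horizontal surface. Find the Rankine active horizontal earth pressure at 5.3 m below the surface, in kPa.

K_a = (1 − sin φ)/(1 + sin φ) = 0.2960.
σ_h = K_a γ z = 0.2960 × 17.4 × 5.3 = 27.30 kPa.

27.3 kPa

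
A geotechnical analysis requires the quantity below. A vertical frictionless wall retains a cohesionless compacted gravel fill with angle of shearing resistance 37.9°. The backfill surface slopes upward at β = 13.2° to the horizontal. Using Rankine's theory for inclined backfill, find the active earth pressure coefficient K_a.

0.254

K_a = cos β · (cos β − √(cos²β − cos²φ)) / (cos β + √(cos²β − cos²φ)).
cos β = 0.9736, cos φ = 0.7891, √(cos²β − cos²φ) = 0.5703.
K_a = 0.9736 × (0.9736 − 0.5703)/(0.9736 + 0.5703) = 0.2543.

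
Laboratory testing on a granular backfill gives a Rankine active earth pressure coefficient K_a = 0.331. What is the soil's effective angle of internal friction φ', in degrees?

30.2°

K_a = tan²(45° − φ/2) ⇒ 45° − φ/2 = arctan(√0.331) = 29.91°.
φ = 2(45° − 29.91°) = 30.17°.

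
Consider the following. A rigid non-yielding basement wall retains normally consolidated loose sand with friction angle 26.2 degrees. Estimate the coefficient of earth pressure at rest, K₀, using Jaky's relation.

0.558

K₀ = 1 − sin φ' = 1 − sin 26.2° = 0.5585.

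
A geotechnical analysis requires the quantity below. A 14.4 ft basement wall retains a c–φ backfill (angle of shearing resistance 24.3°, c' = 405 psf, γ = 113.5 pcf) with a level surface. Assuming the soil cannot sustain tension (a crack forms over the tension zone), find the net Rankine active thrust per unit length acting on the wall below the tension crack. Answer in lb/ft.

265 lb/ft

K_a = 0.4169; √K_a = 0.6457.
Tension-crack depth z_c = 2c/(γ√K_a) = 2×405/(113.5×0.6457) = 11.05 ft.
σ_a at base = K_a γ H − 2c√K_a = 0.4169×113.5×14.4 − 2×405×0.6457 = 158.4 psf.
P_a = ½ × 158.4 × (H − z_c) = 0.5×158.4×3.347 = 265.1 lb/ft.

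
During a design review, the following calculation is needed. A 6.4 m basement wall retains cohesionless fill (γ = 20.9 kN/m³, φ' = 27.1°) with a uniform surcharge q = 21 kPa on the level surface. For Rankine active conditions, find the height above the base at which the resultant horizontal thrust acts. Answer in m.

2.39 m

K_a = 0.3741.
Triangular part P₁ = ½K_aγH² = 160.1 at H/3 = 2.133 m; rectangular part P₂ = K_a q H = 50.27 at H/2 = 3.200 m.
ȳ = (P₁·2.133 + P₂·3.200)/(P₁+P₂) = 2.388 m.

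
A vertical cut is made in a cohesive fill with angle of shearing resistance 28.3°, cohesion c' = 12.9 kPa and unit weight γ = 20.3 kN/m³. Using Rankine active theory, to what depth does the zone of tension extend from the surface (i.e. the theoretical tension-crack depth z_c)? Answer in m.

K_a = tan²(45° − 28.3°/2) = 0.3568; √K_a = 0.5973.
The active pressure is zero where K_a γ z = 2c√K_a, so z_c = 2c/(γ√K_a) = 2×12.9/(20.3×0.5973) = 2.128 m.

2.13 m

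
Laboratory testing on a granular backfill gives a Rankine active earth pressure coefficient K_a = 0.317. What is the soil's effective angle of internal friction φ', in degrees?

K_a = tan²(45° − φ/2) ⇒ 45° − φ/2 = arctan(√0.317) = 29.38°.
φ = 2(45° − 29.38°) = 31.24°.

31.2°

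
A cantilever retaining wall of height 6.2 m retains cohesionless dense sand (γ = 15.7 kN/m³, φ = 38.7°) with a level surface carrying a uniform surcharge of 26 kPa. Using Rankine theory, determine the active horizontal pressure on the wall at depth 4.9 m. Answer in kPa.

23.7 kPa

K_a = (1 − sin φ)/(1 + sin φ) = 0.2306.
σ_v = γz + q = 15.7 × 4.9 + 26 = 102.9 kPa.
σ_h = K_a σ_v = 0.2306 × 102.9 = 23.73 kPa.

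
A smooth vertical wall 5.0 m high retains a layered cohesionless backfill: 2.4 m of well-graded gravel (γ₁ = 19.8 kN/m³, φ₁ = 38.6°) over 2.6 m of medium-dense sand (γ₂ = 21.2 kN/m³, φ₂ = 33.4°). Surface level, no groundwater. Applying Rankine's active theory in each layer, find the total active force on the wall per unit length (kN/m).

K_a1 = tan²(45°−38.6°/2) = 0.2316; K_a2 = tan²(45°−33.4°/2) = 0.2899.
Layer 1: σ at base = K_a1 γ₁ h₁ = 11.01 kPa; P₁ = ½×11.01×2.4 = 13.21.
Layer 2: σ_v at top = γ₁h₁ = 47.52; σ_h top = K_a2×47.52 = 13.78; σ_h base = K_a2×(47.52+21.2×2.6) = 29.76.
P₂ = ½(13.78+29.76)×2.6 = 56.60. Total P_a = 13.21+56.60 = 69.80 kN/m.

69.8 kN/m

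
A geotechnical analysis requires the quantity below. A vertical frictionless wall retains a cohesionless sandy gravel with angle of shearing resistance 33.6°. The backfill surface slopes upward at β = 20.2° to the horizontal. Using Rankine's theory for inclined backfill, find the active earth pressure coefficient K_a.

0.346

K_a = cos β · (cos β − √(cos²β − cos²φ)) / (cos β + √(cos²β − cos²φ)).
cos β = 0.9385, cos φ = 0.8329, √(cos²β − cos²φ) = 0.4324.
K_a = 0.9385 × (0.9385 − 0.4324)/(0.9385 + 0.4324) = 0.3464.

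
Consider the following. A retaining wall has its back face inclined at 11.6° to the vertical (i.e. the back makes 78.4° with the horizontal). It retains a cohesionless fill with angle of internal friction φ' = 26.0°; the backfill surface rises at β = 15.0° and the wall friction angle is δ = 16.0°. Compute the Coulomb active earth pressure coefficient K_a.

K_a = sin²(α+φ) / [sin²α · sin(α−δ) · (1 + √{sin(φ+δ)sin(φ−β) / (sin(α−δ)sin(α+β))})²].
With α = 78.4°, φ = 26.0°, δ = 16.0°, β = 15.0°: K_a = 0.5794.

0.579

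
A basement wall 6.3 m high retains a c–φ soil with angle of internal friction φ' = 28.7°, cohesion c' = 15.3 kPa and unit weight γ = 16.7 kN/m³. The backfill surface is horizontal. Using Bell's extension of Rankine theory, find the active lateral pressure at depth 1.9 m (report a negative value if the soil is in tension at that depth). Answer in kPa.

K_a = (1 − sin φ)/(1 + sin φ) = 0.3511.
σ_a = K_a γ z − 2c√K_a = 0.3511×16.7×1.9 − 2×15.3×0.5926 = -6.991 kPa.

-6.99 kPa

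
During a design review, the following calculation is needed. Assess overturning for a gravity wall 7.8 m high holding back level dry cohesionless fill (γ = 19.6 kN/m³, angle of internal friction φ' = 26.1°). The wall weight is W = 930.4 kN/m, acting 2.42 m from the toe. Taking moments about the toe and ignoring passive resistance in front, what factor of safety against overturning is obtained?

K_a = tan²(45° − 26.1°/2) = 0.3889.
P_a = ½K_aγH² = 0.5×0.3889×19.6×7.8² = 231.9 kN/m, acting at H/3 = 2.600 m above the base.
Overturning moment M_o = P_a × H/3 = 231.9 × 2.600 = 602.9.
Resisting moment M_r = W × 2.42 = 930.4 × 2.42 = 2252.
FS_overturning = M_r/M_o = 2252/602.9 = 3.734.

3.73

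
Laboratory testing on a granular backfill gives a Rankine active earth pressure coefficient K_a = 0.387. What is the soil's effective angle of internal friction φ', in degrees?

26.2°

K_a = tan²(45° − φ/2) ⇒ 45° − φ/2 = arctan(√0.387) = 31.89°.
φ = 2(45° − 31.89°) = 26.23°.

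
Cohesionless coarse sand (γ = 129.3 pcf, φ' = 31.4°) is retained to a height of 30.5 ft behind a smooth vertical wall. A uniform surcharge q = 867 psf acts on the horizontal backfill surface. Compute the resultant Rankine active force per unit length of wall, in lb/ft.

27300 lb/ft

K_a = tan²(45° − φ/2) = 0.3149.
Soil triangle: ½ K_a γ H² = 0.5×0.3149×129.3×30.5² = 18940 lb/ft.
Surcharge rectangle: K_a q H = 0.3149×867×30.5 = 8327 lb/ft.
Total = 18940 + 8327 = 27270 lb/ft.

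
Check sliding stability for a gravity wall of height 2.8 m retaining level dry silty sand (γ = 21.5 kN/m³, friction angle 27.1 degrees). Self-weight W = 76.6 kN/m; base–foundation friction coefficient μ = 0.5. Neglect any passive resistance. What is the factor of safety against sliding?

1.21

K_a = tan²(45° − 27.1°/2) = 0.3741.
P_a = ½K_aγH² = 0.5×0.3741×21.5×2.8² = 31.53 kN/m, acting at H/3 = 0.9333 m above the base.
FS_sliding = μW / P_a = 0.5×76.6 / 31.53 = 1.215.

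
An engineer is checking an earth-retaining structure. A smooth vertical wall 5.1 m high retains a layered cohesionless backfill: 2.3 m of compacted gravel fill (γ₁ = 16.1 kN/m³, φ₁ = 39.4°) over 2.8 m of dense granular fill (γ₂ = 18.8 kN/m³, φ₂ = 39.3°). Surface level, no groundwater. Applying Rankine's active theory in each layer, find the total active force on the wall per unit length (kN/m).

K_a1 = tan²(45°−39.4°/2) = 0.2234; K_a2 = tan²(45°−39.3°/2) = 0.2245.
Layer 1: σ at base = K_a1 γ₁ h₁ = 8.274 kPa; P₁ = ½×8.274×2.3 = 9.515.
Layer 2: σ_v at top = γ₁h₁ = 37.03; σ_h top = K_a2×37.03 = 8.312; σ_h base = K_a2×(37.03+18.8×2.8) = 20.13.
P₂ = ½(8.312+20.13)×2.8 = 39.81. Total P_a = 9.515+39.81 = 49.33 kN/m.

49.3 kN/m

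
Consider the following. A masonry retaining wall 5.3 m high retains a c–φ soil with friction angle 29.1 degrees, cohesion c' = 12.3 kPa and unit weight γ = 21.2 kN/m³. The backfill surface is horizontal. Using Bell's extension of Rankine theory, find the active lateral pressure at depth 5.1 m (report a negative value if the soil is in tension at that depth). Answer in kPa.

K_a = (1 − sin φ)/(1 + sin φ) = 0.3456.
σ_a = K_a γ z − 2c√K_a = 0.3456×21.2×5.1 − 2×12.3×0.5879 = 22.90 kPa.

22.9 kPa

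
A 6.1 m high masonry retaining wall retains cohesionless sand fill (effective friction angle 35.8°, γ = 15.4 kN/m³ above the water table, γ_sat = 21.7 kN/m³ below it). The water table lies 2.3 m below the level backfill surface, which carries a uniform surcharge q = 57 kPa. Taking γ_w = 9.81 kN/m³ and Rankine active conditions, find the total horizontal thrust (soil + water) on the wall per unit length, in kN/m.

230 kN/m

K_a = tan²(45° − φ/2) = 0.2619.
γ' = 21.7 − 9.81 = 11.89 kN/m³. h₂ = H − d_w = 3.8 m.
σ'_h: at surface K_a·q = 14.93; at WT K_a(q+γd_w) = 24.20; at base K_a(q+γd_w+γ'h₂) = 36.03 kPa.
P₁ = ½(14.93+24.20)×2.3 = 45.00; P₂ = ½(24.20+36.03)×3.8 = 114.4; P_w = ½γ_w h₂² = 70.83.
Total = 45.00+114.4+70.83 = 230.3 kN/m.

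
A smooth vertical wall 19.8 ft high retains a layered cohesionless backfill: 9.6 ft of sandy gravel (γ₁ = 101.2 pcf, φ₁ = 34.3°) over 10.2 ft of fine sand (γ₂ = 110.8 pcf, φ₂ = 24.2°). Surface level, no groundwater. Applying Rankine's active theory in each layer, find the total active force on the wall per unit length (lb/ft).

K_a1 = tan²(45°−34.3°/2) = 0.2792; K_a2 = tan²(45°−24.2°/2) = 0.4185.
Layer 1: σ at base = K_a1 γ₁ h₁ = 271.2 psf; P₁ = ½×271.2×9.6 = 1302.
Layer 2: σ_v at top = γ₁h₁ = 971.5; σ_h top = K_a2×971.5 = 406.6; σ_h base = K_a2×(971.5+110.8×10.2) = 879.6.
P₂ = ½(406.6+879.6)×10.2 = 6560. Total P_a = 1302+6560 = 7861 lb/ft.

7860 lb/ft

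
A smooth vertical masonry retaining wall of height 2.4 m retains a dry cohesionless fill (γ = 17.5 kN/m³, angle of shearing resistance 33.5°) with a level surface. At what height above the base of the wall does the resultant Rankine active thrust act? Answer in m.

K_a = 0.2887.
The pressure distribution is triangular, so the resultant acts at H/3 above the base = 2.4/3 = 0.8000 m.

0.800 m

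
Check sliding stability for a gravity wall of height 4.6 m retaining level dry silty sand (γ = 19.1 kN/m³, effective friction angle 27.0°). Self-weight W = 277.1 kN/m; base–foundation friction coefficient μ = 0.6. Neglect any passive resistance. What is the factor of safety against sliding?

K_a = tan²(45° − 27.0°/2) = 0.3755.
P_a = ½K_aγH² = 0.5×0.3755×19.1×4.6² = 75.89 kN/m, acting at H/3 = 1.533 m above the base.
FS_sliding = μW / P_a = 0.6×277.1 / 75.89 = 2.191.

2.19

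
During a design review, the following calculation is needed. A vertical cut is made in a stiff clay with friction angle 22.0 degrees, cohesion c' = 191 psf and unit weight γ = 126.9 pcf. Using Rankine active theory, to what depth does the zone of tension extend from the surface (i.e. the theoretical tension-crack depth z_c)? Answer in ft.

4.46 ft

K_a = tan²(45° − 22.0°/2) = 0.4550; √K_a = 0.6745.
The active pressure is zero where K_a γ z = 2c√K_a, so z_c = 2c/(γ√K_a) = 2×191/(126.9×0.6745) = 4.463 ft.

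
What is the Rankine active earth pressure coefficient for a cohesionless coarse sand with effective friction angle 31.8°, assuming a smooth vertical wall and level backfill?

K_a = (1 − sin φ)/(1 + sin φ) = (1 − sin 31.8°)/(1 + sin 31.8°) = 0.3098.

0.310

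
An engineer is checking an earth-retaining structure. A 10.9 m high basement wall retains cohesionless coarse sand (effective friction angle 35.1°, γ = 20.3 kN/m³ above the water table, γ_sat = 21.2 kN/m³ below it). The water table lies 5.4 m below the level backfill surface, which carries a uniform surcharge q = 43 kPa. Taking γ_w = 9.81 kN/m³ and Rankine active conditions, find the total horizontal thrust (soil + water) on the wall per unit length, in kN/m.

564 kN/m

K_a = tan²(45° − φ/2) = 0.2698.
γ' = 21.2 − 9.81 = 11.39 kN/m³. h₂ = H − d_w = 5.5 m.
σ'_h: at surface K_a·q = 11.60; at WT K_a(q+γd_w) = 41.18; at base K_a(q+γd_w+γ'h₂) = 58.09 kPa.
P₁ = ½(11.60+41.18)×5.4 = 142.5; P₂ = ½(41.18+58.09)×5.5 = 273.0; P_w = ½γ_w h₂² = 148.4.
Total = 142.5+273.0+148.4 = 563.9 kN/m.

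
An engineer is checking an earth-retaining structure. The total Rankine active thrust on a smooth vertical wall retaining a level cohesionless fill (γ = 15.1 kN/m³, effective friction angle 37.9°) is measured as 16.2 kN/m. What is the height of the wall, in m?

3.00 m

K_a = 0.2389. P_a = ½ K_a γ H² ⇒ H = √(2P_a/(K_a γ)).
H = √(2×16.2/(0.2389×15.1)) = 2.997 m.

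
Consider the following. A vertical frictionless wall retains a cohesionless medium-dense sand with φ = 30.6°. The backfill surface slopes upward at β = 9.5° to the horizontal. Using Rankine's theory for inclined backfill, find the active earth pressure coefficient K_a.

0.339

K_a = cos β · (cos β − √(cos²β − cos²φ)) / (cos β + √(cos²β − cos²φ)).
cos β = 0.9863, cos φ = 0.8607, √(cos²β − cos²φ) = 0.4815.
K_a = 0.9863 × (0.9863 − 0.4815)/(0.9863 + 0.4815) = 0.3392.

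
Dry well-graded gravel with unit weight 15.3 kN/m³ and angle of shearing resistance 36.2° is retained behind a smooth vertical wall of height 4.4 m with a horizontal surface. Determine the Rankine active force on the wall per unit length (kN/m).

K_a = tan²(45° − φ/2) = 0.2574.
P_a = ½ K_a γ H² = 0.5 × 0.2574 × 15.3 × 4.4² = 38.12 kN/m.

38.1 kN/m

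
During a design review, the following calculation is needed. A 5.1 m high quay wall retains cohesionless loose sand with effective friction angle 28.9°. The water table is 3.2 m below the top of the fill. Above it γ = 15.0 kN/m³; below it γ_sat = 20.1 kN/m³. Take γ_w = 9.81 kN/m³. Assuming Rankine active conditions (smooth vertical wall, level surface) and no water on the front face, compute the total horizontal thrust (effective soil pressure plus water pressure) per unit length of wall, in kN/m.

82.7 kN/m

K_a = tan²(45° − φ/2) = 0.3484.
γ' = 20.1 − 9.81 = 10.29 kN/m³. Depth below WT = 1.9 m.
σ'_h at WT = K_a γ d_w = 16.72 kPa; at base = 16.72 + K_a γ' × 1.9 = 23.53 kPa.
P₁ (0–3.2 m) = ½×16.72×3.2 = 26.75. P₂ (3.2–5.1 m) = ½(16.72+23.53)×1.9 = 38.24.
P_w = ½ γ_w h₂² = 0.5×9.81×1.9² = 17.71. Total = 26.75+38.24+17.71 = 82.70 kN/m.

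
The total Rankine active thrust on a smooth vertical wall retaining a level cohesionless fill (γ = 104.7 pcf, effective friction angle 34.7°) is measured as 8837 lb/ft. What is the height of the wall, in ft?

K_a = 0.2745. P_a = ½ K_a γ H² ⇒ H = √(2P_a/(K_a γ)).
H = √(2×8837/(0.2745×104.7)) = 24.80 ft.

24.8 ft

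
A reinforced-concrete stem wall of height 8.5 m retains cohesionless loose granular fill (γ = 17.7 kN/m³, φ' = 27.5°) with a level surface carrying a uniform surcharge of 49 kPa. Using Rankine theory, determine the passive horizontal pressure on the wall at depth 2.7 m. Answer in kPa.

263 kPa

K_p = (1 + sin φ)/(1 − sin φ) = 2.716.
σ_v = γz + q = 17.7 × 2.7 + 49 = 96.79 kPa.
σ_h = K_p σ_v = 2.716 × 96.79 = 262.9 kPa.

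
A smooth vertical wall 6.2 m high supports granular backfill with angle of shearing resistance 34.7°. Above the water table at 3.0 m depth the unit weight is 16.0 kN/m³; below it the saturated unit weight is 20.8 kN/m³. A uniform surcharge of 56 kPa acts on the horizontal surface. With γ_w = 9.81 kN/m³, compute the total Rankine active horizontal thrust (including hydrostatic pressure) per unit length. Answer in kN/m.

K_a = tan²(45° − φ/2) = 0.2745.
γ' = 20.8 − 9.81 = 10.99 kN/m³. h₂ = H − d_w = 3.2 m.
σ'_h: at surface K_a·q = 15.37; at WT K_a(q+γd_w) = 28.54; at base K_a(q+γd_w+γ'h₂) = 38.20 kPa.
P₁ = ½(15.37+28.54)×3.0 = 65.87; P₂ = ½(28.54+38.20)×3.2 = 106.8; P_w = ½γ_w h₂² = 50.23.
Total = 65.87+106.8+50.23 = 222.9 kN/m.

223 kN/m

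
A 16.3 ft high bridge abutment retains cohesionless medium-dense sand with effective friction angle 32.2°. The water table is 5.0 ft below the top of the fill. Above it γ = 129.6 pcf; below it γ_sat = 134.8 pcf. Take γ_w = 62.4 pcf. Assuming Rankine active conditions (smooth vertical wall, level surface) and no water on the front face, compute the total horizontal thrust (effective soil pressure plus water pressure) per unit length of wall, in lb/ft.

8120 lb/ft

K_a = tan²(45° − φ/2) = 0.3047.
γ' = 134.8 − 62.4 = 72.40 pcf. Depth below WT = 11.3 ft.
σ'_h at WT = K_a γ d_w = 197.5 psf; at base = 197.5 + K_a γ' × 11.3 = 446.8 psf.
P₁ (0–5.0 ft) = ½×197.5×5.0 = 493.7. P₂ (5.0–16.3 ft) = ½(197.5+446.8)×11.3 = 3640.
P_w = ½ γ_w h₂² = 0.5×62.4×11.3² = 3984. Total = 493.7+3640+3984 = 8118 lb/ft.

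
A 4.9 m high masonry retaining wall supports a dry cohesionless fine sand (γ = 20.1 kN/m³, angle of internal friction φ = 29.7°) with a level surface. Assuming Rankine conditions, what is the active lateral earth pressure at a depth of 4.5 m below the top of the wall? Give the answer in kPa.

K_a = (1 − sin φ)/(1 + sin φ) = 0.3374.
σ_h = K_a γ z = 0.3374 × 20.1 × 4.5 = 30.52 kPa.

30.5 kPa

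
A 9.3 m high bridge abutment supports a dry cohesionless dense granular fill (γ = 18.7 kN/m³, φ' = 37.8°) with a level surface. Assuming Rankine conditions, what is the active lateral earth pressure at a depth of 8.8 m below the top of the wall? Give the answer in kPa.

39.5 kPa

K_a = (1 − sin φ)/(1 + sin φ) = 0.2400.
σ_h = K_a γ z = 0.2400 × 18.7 × 8.8 = 39.49 kPa.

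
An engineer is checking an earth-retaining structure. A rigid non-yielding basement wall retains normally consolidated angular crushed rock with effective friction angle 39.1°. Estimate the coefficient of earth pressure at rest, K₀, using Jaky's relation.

K₀ = 1 − sin φ' = 1 − sin 39.1° = 0.3693.

0.369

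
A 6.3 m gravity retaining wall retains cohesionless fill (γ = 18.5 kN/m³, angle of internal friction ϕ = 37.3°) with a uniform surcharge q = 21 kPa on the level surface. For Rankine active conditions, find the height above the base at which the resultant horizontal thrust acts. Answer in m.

K_a = 0.2453.
Triangular part P₁ = ½K_aγH² = 90.07 at H/3 = 2.100 m; rectangular part P₂ = K_a q H = 32.46 at H/2 = 3.150 m.
ȳ = (P₁·2.100 + P₂·3.150)/(P₁+P₂) = 2.378 m.

2.38 m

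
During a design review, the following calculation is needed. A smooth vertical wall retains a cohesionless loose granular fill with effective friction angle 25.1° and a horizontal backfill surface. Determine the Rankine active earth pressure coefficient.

0.404

K_a = (1 − sin φ)/(1 + sin φ) = (1 − sin 25.1°)/(1 + sin 25.1°) = 0.4043.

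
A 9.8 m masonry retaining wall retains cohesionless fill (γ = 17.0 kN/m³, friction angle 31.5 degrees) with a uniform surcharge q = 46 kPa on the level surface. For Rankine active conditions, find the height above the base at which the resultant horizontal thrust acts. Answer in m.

3.85 m

K_a = 0.3136.
Triangular part P₁ = ½K_aγH² = 256.0 at H/3 = 3.267 m; rectangular part P₂ = K_a q H = 141.4 at H/2 = 4.900 m.
ȳ = (P₁·3.267 + P₂·4.900)/(P₁+P₂) = 3.848 m.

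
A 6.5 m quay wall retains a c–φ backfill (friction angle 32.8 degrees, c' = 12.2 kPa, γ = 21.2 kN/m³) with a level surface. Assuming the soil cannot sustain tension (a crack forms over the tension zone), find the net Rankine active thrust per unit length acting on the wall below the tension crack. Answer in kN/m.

60.7 kN/m

K_a = 0.2973; √K_a = 0.5452.
Tension-crack depth z_c = 2c/(γ√K_a) = 2×12.2/(21.2×0.5452) = 2.111 m.
σ_a at base = K_a γ H − 2c√K_a = 0.2973×21.2×6.5 − 2×12.2×0.5452 = 27.66 kPa.
P_a = ½ × 27.66 × (H − z_c) = 0.5×27.66×4.389 = 60.70 kN/m.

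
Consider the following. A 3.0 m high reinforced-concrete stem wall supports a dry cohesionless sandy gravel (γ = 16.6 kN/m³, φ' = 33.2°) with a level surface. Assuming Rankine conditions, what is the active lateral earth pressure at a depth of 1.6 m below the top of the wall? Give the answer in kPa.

7.76 kPa

K_a = (1 − sin φ)/(1 + sin φ) = 0.2924.
σ_h = K_a γ z = 0.2924 × 16.6 × 1.6 = 7.765 kPa.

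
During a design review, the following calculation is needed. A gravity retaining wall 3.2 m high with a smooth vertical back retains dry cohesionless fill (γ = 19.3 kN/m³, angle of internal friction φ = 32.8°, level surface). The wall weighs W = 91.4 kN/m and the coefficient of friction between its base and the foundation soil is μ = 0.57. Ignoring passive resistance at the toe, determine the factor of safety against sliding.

1.77

K_a = tan²(45° − 32.8°/2) = 0.2973.
P_a = ½K_aγH² = 0.5×0.2973×19.3×3.2² = 29.37 kN/m, acting at H/3 = 1.067 m above the base.
FS_sliding = μW / P_a = 0.57×91.4 / 29.37 = 1.774.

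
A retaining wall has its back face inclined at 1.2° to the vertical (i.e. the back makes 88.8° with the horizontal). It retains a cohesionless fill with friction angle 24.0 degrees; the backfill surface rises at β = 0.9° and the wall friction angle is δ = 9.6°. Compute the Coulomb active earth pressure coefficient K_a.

0.400

K_a = sin²(α+φ) / [sin²α · sin(α−δ) · (1 + √{sin(φ+δ)sin(φ−β) / (sin(α−δ)sin(α+β))})²].
With α = 88.8°, φ = 24.0°, δ = 9.6°, β = 0.9°: K_a = 0.4005.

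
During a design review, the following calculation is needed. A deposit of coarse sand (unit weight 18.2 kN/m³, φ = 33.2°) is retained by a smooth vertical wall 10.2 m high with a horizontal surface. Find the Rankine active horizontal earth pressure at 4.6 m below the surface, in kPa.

K_a = (1 − sin φ)/(1 + sin φ) = 0.2924.
σ_h = K_a γ z = 0.2924 × 18.2 × 4.6 = 24.48 kPa.

24.5 kPa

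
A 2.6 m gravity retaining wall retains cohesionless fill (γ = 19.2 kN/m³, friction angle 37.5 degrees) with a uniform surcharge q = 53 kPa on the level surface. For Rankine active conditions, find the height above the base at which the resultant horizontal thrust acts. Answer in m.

K_a = 0.2432.
Triangular part P₁ = ½K_aγH² = 15.78 at H/3 = 0.8667 m; rectangular part P₂ = K_a q H = 33.51 at H/2 = 1.300 m.
ȳ = (P₁·0.8667 + P₂·1.300)/(P₁+P₂) = 1.161 m.

1.16 m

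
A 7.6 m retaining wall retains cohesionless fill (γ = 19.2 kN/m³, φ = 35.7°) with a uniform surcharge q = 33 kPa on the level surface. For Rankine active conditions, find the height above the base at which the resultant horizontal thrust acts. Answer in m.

2.93 m

K_a = 0.2630.
Triangular part P₁ = ½K_aγH² = 145.8 at H/3 = 2.533 m; rectangular part P₂ = K_a q H = 65.96 at H/2 = 3.800 m.
ȳ = (P₁·2.533 + P₂·3.800)/(P₁+P₂) = 2.928 m.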